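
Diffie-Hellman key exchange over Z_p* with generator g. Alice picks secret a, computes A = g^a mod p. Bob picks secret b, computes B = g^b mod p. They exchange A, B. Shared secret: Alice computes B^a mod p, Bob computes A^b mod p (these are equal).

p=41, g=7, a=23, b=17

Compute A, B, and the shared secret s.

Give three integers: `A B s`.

A = 7^23 mod 41  (bits of 23 = 10111)
  bit 0 = 1: r = r^2 * 7 mod 41 = 1^2 * 7 = 1*7 = 7
  bit 1 = 0: r = r^2 mod 41 = 7^2 = 8
  bit 2 = 1: r = r^2 * 7 mod 41 = 8^2 * 7 = 23*7 = 38
  bit 3 = 1: r = r^2 * 7 mod 41 = 38^2 * 7 = 9*7 = 22
  bit 4 = 1: r = r^2 * 7 mod 41 = 22^2 * 7 = 33*7 = 26
  -> A = 26
B = 7^17 mod 41  (bits of 17 = 10001)
  bit 0 = 1: r = r^2 * 7 mod 41 = 1^2 * 7 = 1*7 = 7
  bit 1 = 0: r = r^2 mod 41 = 7^2 = 8
  bit 2 = 0: r = r^2 mod 41 = 8^2 = 23
  bit 3 = 0: r = r^2 mod 41 = 23^2 = 37
  bit 4 = 1: r = r^2 * 7 mod 41 = 37^2 * 7 = 16*7 = 30
  -> B = 30
s = B^a = 30^23 mod 41  (bits of 23 = 10111)
  bit 0 = 1: r = r^2 * 30 mod 41 = 1^2 * 30 = 1*30 = 30
  bit 1 = 0: r = r^2 mod 41 = 30^2 = 39
  bit 2 = 1: r = r^2 * 30 mod 41 = 39^2 * 30 = 4*30 = 38
  bit 3 = 1: r = r^2 * 30 mod 41 = 38^2 * 30 = 9*30 = 24
  bit 4 = 1: r = r^2 * 30 mod 41 = 24^2 * 30 = 2*30 = 19
  -> s = B^a = 19

Answer: 26 30 19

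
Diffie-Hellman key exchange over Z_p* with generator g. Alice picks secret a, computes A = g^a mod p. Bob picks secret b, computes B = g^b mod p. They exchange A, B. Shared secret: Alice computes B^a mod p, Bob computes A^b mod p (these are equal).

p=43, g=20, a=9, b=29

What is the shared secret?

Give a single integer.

Answer: 8

Derivation:
A = 20^9 mod 43  (bits of 9 = 1001)
  bit 0 = 1: r = r^2 * 20 mod 43 = 1^2 * 20 = 1*20 = 20
  bit 1 = 0: r = r^2 mod 43 = 20^2 = 13
  bit 2 = 0: r = r^2 mod 43 = 13^2 = 40
  bit 3 = 1: r = r^2 * 20 mod 43 = 40^2 * 20 = 9*20 = 8
  -> A = 8
B = 20^29 mod 43  (bits of 29 = 11101)
  bit 0 = 1: r = r^2 * 20 mod 43 = 1^2 * 20 = 1*20 = 20
  bit 1 = 1: r = r^2 * 20 mod 43 = 20^2 * 20 = 13*20 = 2
  bit 2 = 1: r = r^2 * 20 mod 43 = 2^2 * 20 = 4*20 = 37
  bit 3 = 0: r = r^2 mod 43 = 37^2 = 36
  bit 4 = 1: r = r^2 * 20 mod 43 = 36^2 * 20 = 6*20 = 34
  -> B = 34
s = B^a = 34^9 mod 43  (bits of 9 = 1001)
  bit 0 = 1: r = r^2 * 34 mod 43 = 1^2 * 34 = 1*34 = 34
  bit 1 = 0: r = r^2 mod 43 = 34^2 = 38
  bit 2 = 0: r = r^2 mod 43 = 38^2 = 25
  bit 3 = 1: r = r^2 * 34 mod 43 = 25^2 * 34 = 23*34 = 8
  -> s = B^a = 8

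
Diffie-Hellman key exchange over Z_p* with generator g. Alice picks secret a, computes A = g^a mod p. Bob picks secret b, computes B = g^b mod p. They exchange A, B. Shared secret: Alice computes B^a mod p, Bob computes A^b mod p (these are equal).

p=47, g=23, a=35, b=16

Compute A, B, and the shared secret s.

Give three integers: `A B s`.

Answer: 20 34 9

Derivation:
A = 23^35 mod 47  (bits of 35 = 100011)
  bit 0 = 1: r = r^2 * 23 mod 47 = 1^2 * 23 = 1*23 = 23
  bit 1 = 0: r = r^2 mod 47 = 23^2 = 12
  bit 2 = 0: r = r^2 mod 47 = 12^2 = 3
  bit 3 = 0: r = r^2 mod 47 = 3^2 = 9
  bit 4 = 1: r = r^2 * 23 mod 47 = 9^2 * 23 = 34*23 = 30
  bit 5 = 1: r = r^2 * 23 mod 47 = 30^2 * 23 = 7*23 = 20
  -> A = 20
B = 23^16 mod 47  (bits of 16 = 10000)
  bit 0 = 1: r = r^2 * 23 mod 47 = 1^2 * 23 = 1*23 = 23
  bit 1 = 0: r = r^2 mod 47 = 23^2 = 12
  bit 2 = 0: r = r^2 mod 47 = 12^2 = 3
  bit 3 = 0: r = r^2 mod 47 = 3^2 = 9
  bit 4 = 0: r = r^2 mod 47 = 9^2 = 34
  -> B = 34
s = B^a = 34^35 mod 47  (bits of 35 = 100011)
  bit 0 = 1: r = r^2 * 34 mod 47 = 1^2 * 34 = 1*34 = 34
  bit 1 = 0: r = r^2 mod 47 = 34^2 = 28
  bit 2 = 0: r = r^2 mod 47 = 28^2 = 32
  bit 3 = 0: r = r^2 mod 47 = 32^2 = 37
  bit 4 = 1: r = r^2 * 34 mod 47 = 37^2 * 34 = 6*34 = 16
  bit 5 = 1: r = r^2 * 34 mod 47 = 16^2 * 34 = 21*34 = 9
  -> s = B^a = 9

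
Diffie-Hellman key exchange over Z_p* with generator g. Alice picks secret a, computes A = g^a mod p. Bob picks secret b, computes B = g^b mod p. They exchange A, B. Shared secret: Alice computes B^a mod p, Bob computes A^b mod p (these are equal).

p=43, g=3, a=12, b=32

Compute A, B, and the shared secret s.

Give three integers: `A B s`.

A = 3^12 mod 43  (bits of 12 = 1100)
  bit 0 = 1: r = r^2 * 3 mod 43 = 1^2 * 3 = 1*3 = 3
  bit 1 = 1: r = r^2 * 3 mod 43 = 3^2 * 3 = 9*3 = 27
  bit 2 = 0: r = r^2 mod 43 = 27^2 = 41
  bit 3 = 0: r = r^2 mod 43 = 41^2 = 4
  -> A = 4
B = 3^32 mod 43  (bits of 32 = 100000)
  bit 0 = 1: r = r^2 * 3 mod 43 = 1^2 * 3 = 1*3 = 3
  bit 1 = 0: r = r^2 mod 43 = 3^2 = 9
  bit 2 = 0: r = r^2 mod 43 = 9^2 = 38
  bit 3 = 0: r = r^2 mod 43 = 38^2 = 25
  bit 4 = 0: r = r^2 mod 43 = 25^2 = 23
  bit 5 = 0: r = r^2 mod 43 = 23^2 = 13
  -> B = 13
s = B^a = 13^12 mod 43  (bits of 12 = 1100)
  bit 0 = 1: r = r^2 * 13 mod 43 = 1^2 * 13 = 1*13 = 13
  bit 1 = 1: r = r^2 * 13 mod 43 = 13^2 * 13 = 40*13 = 4
  bit 2 = 0: r = r^2 mod 43 = 4^2 = 16
  bit 3 = 0: r = r^2 mod 43 = 16^2 = 41
  -> s = B^a = 41

Answer: 4 13 41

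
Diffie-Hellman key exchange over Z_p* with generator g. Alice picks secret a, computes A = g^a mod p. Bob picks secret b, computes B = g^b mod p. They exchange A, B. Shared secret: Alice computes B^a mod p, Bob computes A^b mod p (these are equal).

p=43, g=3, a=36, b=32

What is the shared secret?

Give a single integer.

Answer: 35

Derivation:
A = 3^36 mod 43  (bits of 36 = 100100)
  bit 0 = 1: r = r^2 * 3 mod 43 = 1^2 * 3 = 1*3 = 3
  bit 1 = 0: r = r^2 mod 43 = 3^2 = 9
  bit 2 = 0: r = r^2 mod 43 = 9^2 = 38
  bit 3 = 1: r = r^2 * 3 mod 43 = 38^2 * 3 = 25*3 = 32
  bit 4 = 0: r = r^2 mod 43 = 32^2 = 35
  bit 5 = 0: r = r^2 mod 43 = 35^2 = 21
  -> A = 21
B = 3^32 mod 43  (bits of 32 = 100000)
  bit 0 = 1: r = r^2 * 3 mod 43 = 1^2 * 3 = 1*3 = 3
  bit 1 = 0: r = r^2 mod 43 = 3^2 = 9
  bit 2 = 0: r = r^2 mod 43 = 9^2 = 38
  bit 3 = 0: r = r^2 mod 43 = 38^2 = 25
  bit 4 = 0: r = r^2 mod 43 = 25^2 = 23
  bit 5 = 0: r = r^2 mod 43 = 23^2 = 13
  -> B = 13
s = B^a = 13^36 mod 43  (bits of 36 = 100100)
  bit 0 = 1: r = r^2 * 13 mod 43 = 1^2 * 13 = 1*13 = 13
  bit 1 = 0: r = r^2 mod 43 = 13^2 = 40
  bit 2 = 0: r = r^2 mod 43 = 40^2 = 9
  bit 3 = 1: r = r^2 * 13 mod 43 = 9^2 * 13 = 38*13 = 21
  bit 4 = 0: r = r^2 mod 43 = 21^2 = 11
  bit 5 = 0: r = r^2 mod 43 = 11^2 = 35
  -> s = B^a = 35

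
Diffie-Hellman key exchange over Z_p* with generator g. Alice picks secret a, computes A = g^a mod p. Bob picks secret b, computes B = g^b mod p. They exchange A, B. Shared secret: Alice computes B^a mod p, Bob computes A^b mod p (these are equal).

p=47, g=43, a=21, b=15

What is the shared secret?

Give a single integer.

A = 43^21 mod 47  (bits of 21 = 10101)
  bit 0 = 1: r = r^2 * 43 mod 47 = 1^2 * 43 = 1*43 = 43
  bit 1 = 0: r = r^2 mod 47 = 43^2 = 16
  bit 2 = 1: r = r^2 * 43 mod 47 = 16^2 * 43 = 21*43 = 10
  bit 3 = 0: r = r^2 mod 47 = 10^2 = 6
  bit 4 = 1: r = r^2 * 43 mod 47 = 6^2 * 43 = 36*43 = 44
  -> A = 44
B = 43^15 mod 47  (bits of 15 = 1111)
  bit 0 = 1: r = r^2 * 43 mod 47 = 1^2 * 43 = 1*43 = 43
  bit 1 = 1: r = r^2 * 43 mod 47 = 43^2 * 43 = 16*43 = 30
  bit 2 = 1: r = r^2 * 43 mod 47 = 30^2 * 43 = 7*43 = 19
  bit 3 = 1: r = r^2 * 43 mod 47 = 19^2 * 43 = 32*43 = 13
  -> B = 13
s = B^a = 13^21 mod 47  (bits of 21 = 10101)
  bit 0 = 1: r = r^2 * 13 mod 47 = 1^2 * 13 = 1*13 = 13
  bit 1 = 0: r = r^2 mod 47 = 13^2 = 28
  bit 2 = 1: r = r^2 * 13 mod 47 = 28^2 * 13 = 32*13 = 40
  bit 3 = 0: r = r^2 mod 47 = 40^2 = 2
  bit 4 = 1: r = r^2 * 13 mod 47 = 2^2 * 13 = 4*13 = 5
  -> s = B^a = 5

Answer: 5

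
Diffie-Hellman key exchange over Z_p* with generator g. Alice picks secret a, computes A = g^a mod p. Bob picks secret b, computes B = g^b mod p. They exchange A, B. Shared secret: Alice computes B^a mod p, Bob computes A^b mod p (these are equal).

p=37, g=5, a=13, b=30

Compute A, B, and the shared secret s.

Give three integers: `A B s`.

A = 5^13 mod 37  (bits of 13 = 1101)
  bit 0 = 1: r = r^2 * 5 mod 37 = 1^2 * 5 = 1*5 = 5
  bit 1 = 1: r = r^2 * 5 mod 37 = 5^2 * 5 = 25*5 = 14
  bit 2 = 0: r = r^2 mod 37 = 14^2 = 11
  bit 3 = 1: r = r^2 * 5 mod 37 = 11^2 * 5 = 10*5 = 13
  -> A = 13
B = 5^30 mod 37  (bits of 30 = 11110)
  bit 0 = 1: r = r^2 * 5 mod 37 = 1^2 * 5 = 1*5 = 5
  bit 1 = 1: r = r^2 * 5 mod 37 = 5^2 * 5 = 25*5 = 14
  bit 2 = 1: r = r^2 * 5 mod 37 = 14^2 * 5 = 11*5 = 18
  bit 3 = 1: r = r^2 * 5 mod 37 = 18^2 * 5 = 28*5 = 29
  bit 4 = 0: r = r^2 mod 37 = 29^2 = 27
  -> B = 27
s = B^a = 27^13 mod 37  (bits of 13 = 1101)
  bit 0 = 1: r = r^2 * 27 mod 37 = 1^2 * 27 = 1*27 = 27
  bit 1 = 1: r = r^2 * 27 mod 37 = 27^2 * 27 = 26*27 = 36
  bit 2 = 0: r = r^2 mod 37 = 36^2 = 1
  bit 3 = 1: r = r^2 * 27 mod 37 = 1^2 * 27 = 1*27 = 27
  -> s = B^a = 27

Answer: 13 27 27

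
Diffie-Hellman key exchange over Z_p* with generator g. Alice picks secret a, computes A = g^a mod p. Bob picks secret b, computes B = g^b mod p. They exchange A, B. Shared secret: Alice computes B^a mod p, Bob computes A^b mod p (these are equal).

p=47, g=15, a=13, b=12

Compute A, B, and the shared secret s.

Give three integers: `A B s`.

A = 15^13 mod 47  (bits of 13 = 1101)
  bit 0 = 1: r = r^2 * 15 mod 47 = 1^2 * 15 = 1*15 = 15
  bit 1 = 1: r = r^2 * 15 mod 47 = 15^2 * 15 = 37*15 = 38
  bit 2 = 0: r = r^2 mod 47 = 38^2 = 34
  bit 3 = 1: r = r^2 * 15 mod 47 = 34^2 * 15 = 28*15 = 44
  -> A = 44
B = 15^12 mod 47  (bits of 12 = 1100)
  bit 0 = 1: r = r^2 * 15 mod 47 = 1^2 * 15 = 1*15 = 15
  bit 1 = 1: r = r^2 * 15 mod 47 = 15^2 * 15 = 37*15 = 38
  bit 2 = 0: r = r^2 mod 47 = 38^2 = 34
  bit 3 = 0: r = r^2 mod 47 = 34^2 = 28
  -> B = 28
s = B^a = 28^13 mod 47  (bits of 13 = 1101)
  bit 0 = 1: r = r^2 * 28 mod 47 = 1^2 * 28 = 1*28 = 28
  bit 1 = 1: r = r^2 * 28 mod 47 = 28^2 * 28 = 32*28 = 3
  bit 2 = 0: r = r^2 mod 47 = 3^2 = 9
  bit 3 = 1: r = r^2 * 28 mod 47 = 9^2 * 28 = 34*28 = 12
  -> s = B^a = 12

Answer: 44 28 12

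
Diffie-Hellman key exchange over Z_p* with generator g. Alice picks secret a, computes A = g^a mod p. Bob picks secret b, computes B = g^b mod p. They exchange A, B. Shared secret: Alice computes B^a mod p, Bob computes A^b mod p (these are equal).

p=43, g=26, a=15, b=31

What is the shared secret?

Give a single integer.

Answer: 32

Derivation:
A = 26^15 mod 43  (bits of 15 = 1111)
  bit 0 = 1: r = r^2 * 26 mod 43 = 1^2 * 26 = 1*26 = 26
  bit 1 = 1: r = r^2 * 26 mod 43 = 26^2 * 26 = 31*26 = 32
  bit 2 = 1: r = r^2 * 26 mod 43 = 32^2 * 26 = 35*26 = 7
  bit 3 = 1: r = r^2 * 26 mod 43 = 7^2 * 26 = 6*26 = 27
  -> A = 27
B = 26^31 mod 43  (bits of 31 = 11111)
  bit 0 = 1: r = r^2 * 26 mod 43 = 1^2 * 26 = 1*26 = 26
  bit 1 = 1: r = r^2 * 26 mod 43 = 26^2 * 26 = 31*26 = 32
  bit 2 = 1: r = r^2 * 26 mod 43 = 32^2 * 26 = 35*26 = 7
  bit 3 = 1: r = r^2 * 26 mod 43 = 7^2 * 26 = 6*26 = 27
  bit 4 = 1: r = r^2 * 26 mod 43 = 27^2 * 26 = 41*26 = 34
  -> B = 34
s = B^a = 34^15 mod 43  (bits of 15 = 1111)
  bit 0 = 1: r = r^2 * 34 mod 43 = 1^2 * 34 = 1*34 = 34
  bit 1 = 1: r = r^2 * 34 mod 43 = 34^2 * 34 = 38*34 = 2
  bit 2 = 1: r = r^2 * 34 mod 43 = 2^2 * 34 = 4*34 = 7
  bit 3 = 1: r = r^2 * 34 mod 43 = 7^2 * 34 = 6*34 = 32
  -> s = B^a = 32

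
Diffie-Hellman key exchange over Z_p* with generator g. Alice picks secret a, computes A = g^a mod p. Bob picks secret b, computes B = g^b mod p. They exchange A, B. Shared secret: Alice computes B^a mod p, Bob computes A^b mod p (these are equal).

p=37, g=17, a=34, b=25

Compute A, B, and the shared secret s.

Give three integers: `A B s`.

Answer: 21 22 25

Derivation:
A = 17^34 mod 37  (bits of 34 = 100010)
  bit 0 = 1: r = r^2 * 17 mod 37 = 1^2 * 17 = 1*17 = 17
  bit 1 = 0: r = r^2 mod 37 = 17^2 = 30
  bit 2 = 0: r = r^2 mod 37 = 30^2 = 12
  bit 3 = 0: r = r^2 mod 37 = 12^2 = 33
  bit 4 = 1: r = r^2 * 17 mod 37 = 33^2 * 17 = 16*17 = 13
  bit 5 = 0: r = r^2 mod 37 = 13^2 = 21
  -> A = 21
B = 17^25 mod 37  (bits of 25 = 11001)
  bit 0 = 1: r = r^2 * 17 mod 37 = 1^2 * 17 = 1*17 = 17
  bit 1 = 1: r = r^2 * 17 mod 37 = 17^2 * 17 = 30*17 = 29
  bit 2 = 0: r = r^2 mod 37 = 29^2 = 27
  bit 3 = 0: r = r^2 mod 37 = 27^2 = 26
  bit 4 = 1: r = r^2 * 17 mod 37 = 26^2 * 17 = 10*17 = 22
  -> B = 22
s = B^a = 22^34 mod 37  (bits of 34 = 100010)
  bit 0 = 1: r = r^2 * 22 mod 37 = 1^2 * 22 = 1*22 = 22
  bit 1 = 0: r = r^2 mod 37 = 22^2 = 3
  bit 2 = 0: r = r^2 mod 37 = 3^2 = 9
  bit 3 = 0: r = r^2 mod 37 = 9^2 = 7
  bit 4 = 1: r = r^2 * 22 mod 37 = 7^2 * 22 = 12*22 = 5
  bit 5 = 0: r = r^2 mod 37 = 5^2 = 25
  -> s = B^a = 25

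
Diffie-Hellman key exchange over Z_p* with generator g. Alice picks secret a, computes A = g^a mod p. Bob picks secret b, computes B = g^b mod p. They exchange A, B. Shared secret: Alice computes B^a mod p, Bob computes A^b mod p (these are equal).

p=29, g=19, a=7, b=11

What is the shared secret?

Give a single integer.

Answer: 17

Derivation:
A = 19^7 mod 29  (bits of 7 = 111)
  bit 0 = 1: r = r^2 * 19 mod 29 = 1^2 * 19 = 1*19 = 19
  bit 1 = 1: r = r^2 * 19 mod 29 = 19^2 * 19 = 13*19 = 15
  bit 2 = 1: r = r^2 * 19 mod 29 = 15^2 * 19 = 22*19 = 12
  -> A = 12
B = 19^11 mod 29  (bits of 11 = 1011)
  bit 0 = 1: r = r^2 * 19 mod 29 = 1^2 * 19 = 1*19 = 19
  bit 1 = 0: r = r^2 mod 29 = 19^2 = 13
  bit 2 = 1: r = r^2 * 19 mod 29 = 13^2 * 19 = 24*19 = 21
  bit 3 = 1: r = r^2 * 19 mod 29 = 21^2 * 19 = 6*19 = 27
  -> B = 27
s = B^a = 27^7 mod 29  (bits of 7 = 111)
  bit 0 = 1: r = r^2 * 27 mod 29 = 1^2 * 27 = 1*27 = 27
  bit 1 = 1: r = r^2 * 27 mod 29 = 27^2 * 27 = 4*27 = 21
  bit 2 = 1: r = r^2 * 27 mod 29 = 21^2 * 27 = 6*27 = 17
  -> s = B^a = 17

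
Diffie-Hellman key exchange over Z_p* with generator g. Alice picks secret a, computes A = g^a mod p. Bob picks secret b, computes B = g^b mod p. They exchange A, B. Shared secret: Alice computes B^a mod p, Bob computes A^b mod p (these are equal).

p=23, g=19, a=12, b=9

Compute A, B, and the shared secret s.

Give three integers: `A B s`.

Answer: 4 10 13

Derivation:
A = 19^12 mod 23  (bits of 12 = 1100)
  bit 0 = 1: r = r^2 * 19 mod 23 = 1^2 * 19 = 1*19 = 19
  bit 1 = 1: r = r^2 * 19 mod 23 = 19^2 * 19 = 16*19 = 5
  bit 2 = 0: r = r^2 mod 23 = 5^2 = 2
  bit 3 = 0: r = r^2 mod 23 = 2^2 = 4
  -> A = 4
B = 19^9 mod 23  (bits of 9 = 1001)
  bit 0 = 1: r = r^2 * 19 mod 23 = 1^2 * 19 = 1*19 = 19
  bit 1 = 0: r = r^2 mod 23 = 19^2 = 16
  bit 2 = 0: r = r^2 mod 23 = 16^2 = 3
  bit 3 = 1: r = r^2 * 19 mod 23 = 3^2 * 19 = 9*19 = 10
  -> B = 10
s = B^a = 10^12 mod 23  (bits of 12 = 1100)
  bit 0 = 1: r = r^2 * 10 mod 23 = 1^2 * 10 = 1*10 = 10
  bit 1 = 1: r = r^2 * 10 mod 23 = 10^2 * 10 = 8*10 = 11
  bit 2 = 0: r = r^2 mod 23 = 11^2 = 6
  bit 3 = 0: r = r^2 mod 23 = 6^2 = 13
  -> s = B^a = 13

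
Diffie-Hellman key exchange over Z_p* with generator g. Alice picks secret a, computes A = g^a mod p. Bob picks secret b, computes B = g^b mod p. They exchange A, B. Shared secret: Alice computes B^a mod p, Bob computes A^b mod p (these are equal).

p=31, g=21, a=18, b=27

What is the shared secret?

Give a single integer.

Answer: 2

Derivation:
A = 21^18 mod 31  (bits of 18 = 10010)
  bit 0 = 1: r = r^2 * 21 mod 31 = 1^2 * 21 = 1*21 = 21
  bit 1 = 0: r = r^2 mod 31 = 21^2 = 7
  bit 2 = 0: r = r^2 mod 31 = 7^2 = 18
  bit 3 = 1: r = r^2 * 21 mod 31 = 18^2 * 21 = 14*21 = 15
  bit 4 = 0: r = r^2 mod 31 = 15^2 = 8
  -> A = 8
B = 21^27 mod 31  (bits of 27 = 11011)
  bit 0 = 1: r = r^2 * 21 mod 31 = 1^2 * 21 = 1*21 = 21
  bit 1 = 1: r = r^2 * 21 mod 31 = 21^2 * 21 = 7*21 = 23
  bit 2 = 0: r = r^2 mod 31 = 23^2 = 2
  bit 3 = 1: r = r^2 * 21 mod 31 = 2^2 * 21 = 4*21 = 22
  bit 4 = 1: r = r^2 * 21 mod 31 = 22^2 * 21 = 19*21 = 27
  -> B = 27
s = B^a = 27^18 mod 31  (bits of 18 = 10010)
  bit 0 = 1: r = r^2 * 27 mod 31 = 1^2 * 27 = 1*27 = 27
  bit 1 = 0: r = r^2 mod 31 = 27^2 = 16
  bit 2 = 0: r = r^2 mod 31 = 16^2 = 8
  bit 3 = 1: r = r^2 * 27 mod 31 = 8^2 * 27 = 2*27 = 23
  bit 4 = 0: r = r^2 mod 31 = 23^2 = 2
  -> s = B^a = 2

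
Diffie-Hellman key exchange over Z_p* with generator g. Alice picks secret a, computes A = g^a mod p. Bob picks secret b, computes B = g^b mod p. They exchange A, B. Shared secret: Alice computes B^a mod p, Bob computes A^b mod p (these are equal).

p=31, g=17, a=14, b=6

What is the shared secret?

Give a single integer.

Answer: 4

Derivation:
A = 17^14 mod 31  (bits of 14 = 1110)
  bit 0 = 1: r = r^2 * 17 mod 31 = 1^2 * 17 = 1*17 = 17
  bit 1 = 1: r = r^2 * 17 mod 31 = 17^2 * 17 = 10*17 = 15
  bit 2 = 1: r = r^2 * 17 mod 31 = 15^2 * 17 = 8*17 = 12
  bit 3 = 0: r = r^2 mod 31 = 12^2 = 20
  -> A = 20
B = 17^6 mod 31  (bits of 6 = 110)
  bit 0 = 1: r = r^2 * 17 mod 31 = 1^2 * 17 = 1*17 = 17
  bit 1 = 1: r = r^2 * 17 mod 31 = 17^2 * 17 = 10*17 = 15
  bit 2 = 0: r = r^2 mod 31 = 15^2 = 8
  -> B = 8
s = B^a = 8^14 mod 31  (bits of 14 = 1110)
  bit 0 = 1: r = r^2 * 8 mod 31 = 1^2 * 8 = 1*8 = 8
  bit 1 = 1: r = r^2 * 8 mod 31 = 8^2 * 8 = 2*8 = 16
  bit 2 = 1: r = r^2 * 8 mod 31 = 16^2 * 8 = 8*8 = 2
  bit 3 = 0: r = r^2 mod 31 = 2^2 = 4
  -> s = B^a = 4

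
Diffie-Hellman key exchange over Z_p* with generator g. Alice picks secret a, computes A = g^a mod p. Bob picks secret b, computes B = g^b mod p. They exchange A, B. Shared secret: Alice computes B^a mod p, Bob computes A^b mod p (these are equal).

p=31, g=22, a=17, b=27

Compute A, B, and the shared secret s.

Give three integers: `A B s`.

A = 22^17 mod 31  (bits of 17 = 10001)
  bit 0 = 1: r = r^2 * 22 mod 31 = 1^2 * 22 = 1*22 = 22
  bit 1 = 0: r = r^2 mod 31 = 22^2 = 19
  bit 2 = 0: r = r^2 mod 31 = 19^2 = 20
  bit 3 = 0: r = r^2 mod 31 = 20^2 = 28
  bit 4 = 1: r = r^2 * 22 mod 31 = 28^2 * 22 = 9*22 = 12
  -> A = 12
B = 22^27 mod 31  (bits of 27 = 11011)
  bit 0 = 1: r = r^2 * 22 mod 31 = 1^2 * 22 = 1*22 = 22
  bit 1 = 1: r = r^2 * 22 mod 31 = 22^2 * 22 = 19*22 = 15
  bit 2 = 0: r = r^2 mod 31 = 15^2 = 8
  bit 3 = 1: r = r^2 * 22 mod 31 = 8^2 * 22 = 2*22 = 13
  bit 4 = 1: r = r^2 * 22 mod 31 = 13^2 * 22 = 14*22 = 29
  -> B = 29
s = B^a = 29^17 mod 31  (bits of 17 = 10001)
  bit 0 = 1: r = r^2 * 29 mod 31 = 1^2 * 29 = 1*29 = 29
  bit 1 = 0: r = r^2 mod 31 = 29^2 = 4
  bit 2 = 0: r = r^2 mod 31 = 4^2 = 16
  bit 3 = 0: r = r^2 mod 31 = 16^2 = 8
  bit 4 = 1: r = r^2 * 29 mod 31 = 8^2 * 29 = 2*29 = 27
  -> s = B^a = 27

Answer: 12 29 27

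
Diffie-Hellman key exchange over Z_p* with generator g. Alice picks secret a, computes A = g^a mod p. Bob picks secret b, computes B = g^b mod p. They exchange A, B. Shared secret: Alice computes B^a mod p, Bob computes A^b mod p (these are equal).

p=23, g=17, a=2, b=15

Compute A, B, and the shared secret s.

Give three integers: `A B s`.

Answer: 13 15 18

Derivation:
A = 17^2 mod 23  (bits of 2 = 10)
  bit 0 = 1: r = r^2 * 17 mod 23 = 1^2 * 17 = 1*17 = 17
  bit 1 = 0: r = r^2 mod 23 = 17^2 = 13
  -> A = 13
B = 17^15 mod 23  (bits of 15 = 1111)
  bit 0 = 1: r = r^2 * 17 mod 23 = 1^2 * 17 = 1*17 = 17
  bit 1 = 1: r = r^2 * 17 mod 23 = 17^2 * 17 = 13*17 = 14
  bit 2 = 1: r = r^2 * 17 mod 23 = 14^2 * 17 = 12*17 = 20
  bit 3 = 1: r = r^2 * 17 mod 23 = 20^2 * 17 = 9*17 = 15
  -> B = 15
s = B^a = 15^2 mod 23  (bits of 2 = 10)
  bit 0 = 1: r = r^2 * 15 mod 23 = 1^2 * 15 = 1*15 = 15
  bit 1 = 0: r = r^2 mod 23 = 15^2 = 18
  -> s = B^a = 18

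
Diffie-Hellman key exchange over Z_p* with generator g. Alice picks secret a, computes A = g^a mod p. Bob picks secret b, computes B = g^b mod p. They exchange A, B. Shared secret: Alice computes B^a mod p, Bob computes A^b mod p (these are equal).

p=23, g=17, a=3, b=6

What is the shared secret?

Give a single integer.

A = 17^3 mod 23  (bits of 3 = 11)
  bit 0 = 1: r = r^2 * 17 mod 23 = 1^2 * 17 = 1*17 = 17
  bit 1 = 1: r = r^2 * 17 mod 23 = 17^2 * 17 = 13*17 = 14
  -> A = 14
B = 17^6 mod 23  (bits of 6 = 110)
  bit 0 = 1: r = r^2 * 17 mod 23 = 1^2 * 17 = 1*17 = 17
  bit 1 = 1: r = r^2 * 17 mod 23 = 17^2 * 17 = 13*17 = 14
  bit 2 = 0: r = r^2 mod 23 = 14^2 = 12
  -> B = 12
s = B^a = 12^3 mod 23  (bits of 3 = 11)
  bit 0 = 1: r = r^2 * 12 mod 23 = 1^2 * 12 = 1*12 = 12
  bit 1 = 1: r = r^2 * 12 mod 23 = 12^2 * 12 = 6*12 = 3
  -> s = B^a = 3

Answer: 3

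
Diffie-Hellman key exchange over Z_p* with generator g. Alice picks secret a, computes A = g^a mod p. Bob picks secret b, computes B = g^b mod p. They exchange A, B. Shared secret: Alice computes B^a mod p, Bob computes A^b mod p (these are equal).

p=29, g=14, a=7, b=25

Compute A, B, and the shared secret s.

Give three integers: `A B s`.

Answer: 12 21 12

Derivation:
A = 14^7 mod 29  (bits of 7 = 111)
  bit 0 = 1: r = r^2 * 14 mod 29 = 1^2 * 14 = 1*14 = 14
  bit 1 = 1: r = r^2 * 14 mod 29 = 14^2 * 14 = 22*14 = 18
  bit 2 = 1: r = r^2 * 14 mod 29 = 18^2 * 14 = 5*14 = 12
  -> A = 12
B = 14^25 mod 29  (bits of 25 = 11001)
  bit 0 = 1: r = r^2 * 14 mod 29 = 1^2 * 14 = 1*14 = 14
  bit 1 = 1: r = r^2 * 14 mod 29 = 14^2 * 14 = 22*14 = 18
  bit 2 = 0: r = r^2 mod 29 = 18^2 = 5
  bit 3 = 0: r = r^2 mod 29 = 5^2 = 25
  bit 4 = 1: r = r^2 * 14 mod 29 = 25^2 * 14 = 16*14 = 21
  -> B = 21
s = B^a = 21^7 mod 29  (bits of 7 = 111)
  bit 0 = 1: r = r^2 * 21 mod 29 = 1^2 * 21 = 1*21 = 21
  bit 1 = 1: r = r^2 * 21 mod 29 = 21^2 * 21 = 6*21 = 10
  bit 2 = 1: r = r^2 * 21 mod 29 = 10^2 * 21 = 13*21 = 12
  -> s = B^a = 12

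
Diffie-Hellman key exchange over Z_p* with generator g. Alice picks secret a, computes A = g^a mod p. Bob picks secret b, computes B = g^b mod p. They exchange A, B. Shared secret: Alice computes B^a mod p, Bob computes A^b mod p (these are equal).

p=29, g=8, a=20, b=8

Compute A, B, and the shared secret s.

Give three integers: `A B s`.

Answer: 16 20 16

Derivation:
A = 8^20 mod 29  (bits of 20 = 10100)
  bit 0 = 1: r = r^2 * 8 mod 29 = 1^2 * 8 = 1*8 = 8
  bit 1 = 0: r = r^2 mod 29 = 8^2 = 6
  bit 2 = 1: r = r^2 * 8 mod 29 = 6^2 * 8 = 7*8 = 27
  bit 3 = 0: r = r^2 mod 29 = 27^2 = 4
  bit 4 = 0: r = r^2 mod 29 = 4^2 = 16
  -> A = 16
B = 8^8 mod 29  (bits of 8 = 1000)
  bit 0 = 1: r = r^2 * 8 mod 29 = 1^2 * 8 = 1*8 = 8
  bit 1 = 0: r = r^2 mod 29 = 8^2 = 6
  bit 2 = 0: r = r^2 mod 29 = 6^2 = 7
  bit 3 = 0: r = r^2 mod 29 = 7^2 = 20
  -> B = 20
s = B^a = 20^20 mod 29  (bits of 20 = 10100)
  bit 0 = 1: r = r^2 * 20 mod 29 = 1^2 * 20 = 1*20 = 20
  bit 1 = 0: r = r^2 mod 29 = 20^2 = 23
  bit 2 = 1: r = r^2 * 20 mod 29 = 23^2 * 20 = 7*20 = 24
  bit 3 = 0: r = r^2 mod 29 = 24^2 = 25
  bit 4 = 0: r = r^2 mod 29 = 25^2 = 16
  -> s = B^a = 16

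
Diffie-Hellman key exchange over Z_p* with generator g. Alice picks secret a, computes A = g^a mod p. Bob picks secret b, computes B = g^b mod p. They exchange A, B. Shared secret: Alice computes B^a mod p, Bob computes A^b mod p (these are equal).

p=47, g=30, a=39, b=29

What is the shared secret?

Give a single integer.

A = 30^39 mod 47  (bits of 39 = 100111)
  bit 0 = 1: r = r^2 * 30 mod 47 = 1^2 * 30 = 1*30 = 30
  bit 1 = 0: r = r^2 mod 47 = 30^2 = 7
  bit 2 = 0: r = r^2 mod 47 = 7^2 = 2
  bit 3 = 1: r = r^2 * 30 mod 47 = 2^2 * 30 = 4*30 = 26
  bit 4 = 1: r = r^2 * 30 mod 47 = 26^2 * 30 = 18*30 = 23
  bit 5 = 1: r = r^2 * 30 mod 47 = 23^2 * 30 = 12*30 = 31
  -> A = 31
B = 30^29 mod 47  (bits of 29 = 11101)
  bit 0 = 1: r = r^2 * 30 mod 47 = 1^2 * 30 = 1*30 = 30
  bit 1 = 1: r = r^2 * 30 mod 47 = 30^2 * 30 = 7*30 = 22
  bit 2 = 1: r = r^2 * 30 mod 47 = 22^2 * 30 = 14*30 = 44
  bit 3 = 0: r = r^2 mod 47 = 44^2 = 9
  bit 4 = 1: r = r^2 * 30 mod 47 = 9^2 * 30 = 34*30 = 33
  -> B = 33
s = B^a = 33^39 mod 47  (bits of 39 = 100111)
  bit 0 = 1: r = r^2 * 33 mod 47 = 1^2 * 33 = 1*33 = 33
  bit 1 = 0: r = r^2 mod 47 = 33^2 = 8
  bit 2 = 0: r = r^2 mod 47 = 8^2 = 17
  bit 3 = 1: r = r^2 * 33 mod 47 = 17^2 * 33 = 7*33 = 43
  bit 4 = 1: r = r^2 * 33 mod 47 = 43^2 * 33 = 16*33 = 11
  bit 5 = 1: r = r^2 * 33 mod 47 = 11^2 * 33 = 27*33 = 45
  -> s = B^a = 45

Answer: 45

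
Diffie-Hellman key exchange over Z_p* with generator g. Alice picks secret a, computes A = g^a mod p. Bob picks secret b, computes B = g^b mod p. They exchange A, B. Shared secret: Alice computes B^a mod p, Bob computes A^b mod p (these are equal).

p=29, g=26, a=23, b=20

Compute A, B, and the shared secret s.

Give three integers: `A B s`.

A = 26^23 mod 29  (bits of 23 = 10111)
  bit 0 = 1: r = r^2 * 26 mod 29 = 1^2 * 26 = 1*26 = 26
  bit 1 = 0: r = r^2 mod 29 = 26^2 = 9
  bit 2 = 1: r = r^2 * 26 mod 29 = 9^2 * 26 = 23*26 = 18
  bit 3 = 1: r = r^2 * 26 mod 29 = 18^2 * 26 = 5*26 = 14
  bit 4 = 1: r = r^2 * 26 mod 29 = 14^2 * 26 = 22*26 = 21
  -> A = 21
B = 26^20 mod 29  (bits of 20 = 10100)
  bit 0 = 1: r = r^2 * 26 mod 29 = 1^2 * 26 = 1*26 = 26
  bit 1 = 0: r = r^2 mod 29 = 26^2 = 9
  bit 2 = 1: r = r^2 * 26 mod 29 = 9^2 * 26 = 23*26 = 18
  bit 3 = 0: r = r^2 mod 29 = 18^2 = 5
  bit 4 = 0: r = r^2 mod 29 = 5^2 = 25
  -> B = 25
s = B^a = 25^23 mod 29  (bits of 23 = 10111)
  bit 0 = 1: r = r^2 * 25 mod 29 = 1^2 * 25 = 1*25 = 25
  bit 1 = 0: r = r^2 mod 29 = 25^2 = 16
  bit 2 = 1: r = r^2 * 25 mod 29 = 16^2 * 25 = 24*25 = 20
  bit 3 = 1: r = r^2 * 25 mod 29 = 20^2 * 25 = 23*25 = 24
  bit 4 = 1: r = r^2 * 25 mod 29 = 24^2 * 25 = 25*25 = 16
  -> s = B^a = 16

Answer: 21 25 16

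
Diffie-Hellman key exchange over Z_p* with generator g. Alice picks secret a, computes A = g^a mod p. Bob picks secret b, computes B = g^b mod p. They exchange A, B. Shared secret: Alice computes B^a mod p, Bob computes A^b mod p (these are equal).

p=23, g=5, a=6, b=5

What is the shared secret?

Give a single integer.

Answer: 16

Derivation:
A = 5^6 mod 23  (bits of 6 = 110)
  bit 0 = 1: r = r^2 * 5 mod 23 = 1^2 * 5 = 1*5 = 5
  bit 1 = 1: r = r^2 * 5 mod 23 = 5^2 * 5 = 2*5 = 10
  bit 2 = 0: r = r^2 mod 23 = 10^2 = 8
  -> A = 8
B = 5^5 mod 23  (bits of 5 = 101)
  bit 0 = 1: r = r^2 * 5 mod 23 = 1^2 * 5 = 1*5 = 5
  bit 1 = 0: r = r^2 mod 23 = 5^2 = 2
  bit 2 = 1: r = r^2 * 5 mod 23 = 2^2 * 5 = 4*5 = 20
  -> B = 20
s = B^a = 20^6 mod 23  (bits of 6 = 110)
  bit 0 = 1: r = r^2 * 20 mod 23 = 1^2 * 20 = 1*20 = 20
  bit 1 = 1: r = r^2 * 20 mod 23 = 20^2 * 20 = 9*20 = 19
  bit 2 = 0: r = r^2 mod 23 = 19^2 = 16
  -> s = B^a = 16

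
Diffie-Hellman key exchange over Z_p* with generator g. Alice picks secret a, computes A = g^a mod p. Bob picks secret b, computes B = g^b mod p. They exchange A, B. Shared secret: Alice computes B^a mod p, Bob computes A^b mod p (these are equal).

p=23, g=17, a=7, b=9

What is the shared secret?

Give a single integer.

Answer: 5

Derivation:
A = 17^7 mod 23  (bits of 7 = 111)
  bit 0 = 1: r = r^2 * 17 mod 23 = 1^2 * 17 = 1*17 = 17
  bit 1 = 1: r = r^2 * 17 mod 23 = 17^2 * 17 = 13*17 = 14
  bit 2 = 1: r = r^2 * 17 mod 23 = 14^2 * 17 = 12*17 = 20
  -> A = 20
B = 17^9 mod 23  (bits of 9 = 1001)
  bit 0 = 1: r = r^2 * 17 mod 23 = 1^2 * 17 = 1*17 = 17
  bit 1 = 0: r = r^2 mod 23 = 17^2 = 13
  bit 2 = 0: r = r^2 mod 23 = 13^2 = 8
  bit 3 = 1: r = r^2 * 17 mod 23 = 8^2 * 17 = 18*17 = 7
  -> B = 7
s = B^a = 7^7 mod 23  (bits of 7 = 111)
  bit 0 = 1: r = r^2 * 7 mod 23 = 1^2 * 7 = 1*7 = 7
  bit 1 = 1: r = r^2 * 7 mod 23 = 7^2 * 7 = 3*7 = 21
  bit 2 = 1: r = r^2 * 7 mod 23 = 21^2 * 7 = 4*7 = 5
  -> s = B^a = 5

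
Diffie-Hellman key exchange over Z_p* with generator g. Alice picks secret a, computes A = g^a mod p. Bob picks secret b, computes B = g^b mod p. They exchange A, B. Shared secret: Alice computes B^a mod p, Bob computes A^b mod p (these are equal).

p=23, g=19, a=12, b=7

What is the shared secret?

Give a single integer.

Answer: 8

Derivation:
A = 19^12 mod 23  (bits of 12 = 1100)
  bit 0 = 1: r = r^2 * 19 mod 23 = 1^2 * 19 = 1*19 = 19
  bit 1 = 1: r = r^2 * 19 mod 23 = 19^2 * 19 = 16*19 = 5
  bit 2 = 0: r = r^2 mod 23 = 5^2 = 2
  bit 3 = 0: r = r^2 mod 23 = 2^2 = 4
  -> A = 4
B = 19^7 mod 23  (bits of 7 = 111)
  bit 0 = 1: r = r^2 * 19 mod 23 = 1^2 * 19 = 1*19 = 19
  bit 1 = 1: r = r^2 * 19 mod 23 = 19^2 * 19 = 16*19 = 5
  bit 2 = 1: r = r^2 * 19 mod 23 = 5^2 * 19 = 2*19 = 15
  -> B = 15
s = B^a = 15^12 mod 23  (bits of 12 = 1100)
  bit 0 = 1: r = r^2 * 15 mod 23 = 1^2 * 15 = 1*15 = 15
  bit 1 = 1: r = r^2 * 15 mod 23 = 15^2 * 15 = 18*15 = 17
  bit 2 = 0: r = r^2 mod 23 = 17^2 = 13
  bit 3 = 0: r = r^2 mod 23 = 13^2 = 8
  -> s = B^a = 8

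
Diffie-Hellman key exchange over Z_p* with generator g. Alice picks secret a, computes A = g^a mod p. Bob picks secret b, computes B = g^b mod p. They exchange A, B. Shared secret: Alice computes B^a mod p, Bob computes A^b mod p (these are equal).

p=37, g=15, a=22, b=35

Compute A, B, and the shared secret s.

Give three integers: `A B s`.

A = 15^22 mod 37  (bits of 22 = 10110)
  bit 0 = 1: r = r^2 * 15 mod 37 = 1^2 * 15 = 1*15 = 15
  bit 1 = 0: r = r^2 mod 37 = 15^2 = 3
  bit 2 = 1: r = r^2 * 15 mod 37 = 3^2 * 15 = 9*15 = 24
  bit 3 = 1: r = r^2 * 15 mod 37 = 24^2 * 15 = 21*15 = 19
  bit 4 = 0: r = r^2 mod 37 = 19^2 = 28
  -> A = 28
B = 15^35 mod 37  (bits of 35 = 100011)
  bit 0 = 1: r = r^2 * 15 mod 37 = 1^2 * 15 = 1*15 = 15
  bit 1 = 0: r = r^2 mod 37 = 15^2 = 3
  bit 2 = 0: r = r^2 mod 37 = 3^2 = 9
  bit 3 = 0: r = r^2 mod 37 = 9^2 = 7
  bit 4 = 1: r = r^2 * 15 mod 37 = 7^2 * 15 = 12*15 = 32
  bit 5 = 1: r = r^2 * 15 mod 37 = 32^2 * 15 = 25*15 = 5
  -> B = 5
s = B^a = 5^22 mod 37  (bits of 22 = 10110)
  bit 0 = 1: r = r^2 * 5 mod 37 = 1^2 * 5 = 1*5 = 5
  bit 1 = 0: r = r^2 mod 37 = 5^2 = 25
  bit 2 = 1: r = r^2 * 5 mod 37 = 25^2 * 5 = 33*5 = 17
  bit 3 = 1: r = r^2 * 5 mod 37 = 17^2 * 5 = 30*5 = 2
  bit 4 = 0: r = r^2 mod 37 = 2^2 = 4
  -> s = B^a = 4

Answer: 28 5 4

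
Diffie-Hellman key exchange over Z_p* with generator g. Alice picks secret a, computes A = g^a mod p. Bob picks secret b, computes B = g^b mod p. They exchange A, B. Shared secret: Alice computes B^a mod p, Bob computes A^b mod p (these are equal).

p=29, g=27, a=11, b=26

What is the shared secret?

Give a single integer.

Answer: 6

Derivation:
A = 27^11 mod 29  (bits of 11 = 1011)
  bit 0 = 1: r = r^2 * 27 mod 29 = 1^2 * 27 = 1*27 = 27
  bit 1 = 0: r = r^2 mod 29 = 27^2 = 4
  bit 2 = 1: r = r^2 * 27 mod 29 = 4^2 * 27 = 16*27 = 26
  bit 3 = 1: r = r^2 * 27 mod 29 = 26^2 * 27 = 9*27 = 11
  -> A = 11
B = 27^26 mod 29  (bits of 26 = 11010)
  bit 0 = 1: r = r^2 * 27 mod 29 = 1^2 * 27 = 1*27 = 27
  bit 1 = 1: r = r^2 * 27 mod 29 = 27^2 * 27 = 4*27 = 21
  bit 2 = 0: r = r^2 mod 29 = 21^2 = 6
  bit 3 = 1: r = r^2 * 27 mod 29 = 6^2 * 27 = 7*27 = 15
  bit 4 = 0: r = r^2 mod 29 = 15^2 = 22
  -> B = 22
s = B^a = 22^11 mod 29  (bits of 11 = 1011)
  bit 0 = 1: r = r^2 * 22 mod 29 = 1^2 * 22 = 1*22 = 22
  bit 1 = 0: r = r^2 mod 29 = 22^2 = 20
  bit 2 = 1: r = r^2 * 22 mod 29 = 20^2 * 22 = 23*22 = 13
  bit 3 = 1: r = r^2 * 22 mod 29 = 13^2 * 22 = 24*22 = 6
  -> s = B^a = 6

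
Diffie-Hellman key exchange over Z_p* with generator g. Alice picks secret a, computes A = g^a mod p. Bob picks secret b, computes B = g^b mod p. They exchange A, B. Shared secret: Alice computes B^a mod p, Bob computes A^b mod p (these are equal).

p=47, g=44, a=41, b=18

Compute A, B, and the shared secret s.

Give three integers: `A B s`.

A = 44^41 mod 47  (bits of 41 = 101001)
  bit 0 = 1: r = r^2 * 44 mod 47 = 1^2 * 44 = 1*44 = 44
  bit 1 = 0: r = r^2 mod 47 = 44^2 = 9
  bit 2 = 1: r = r^2 * 44 mod 47 = 9^2 * 44 = 34*44 = 39
  bit 3 = 0: r = r^2 mod 47 = 39^2 = 17
  bit 4 = 0: r = r^2 mod 47 = 17^2 = 7
  bit 5 = 1: r = r^2 * 44 mod 47 = 7^2 * 44 = 2*44 = 41
  -> A = 41
B = 44^18 mod 47  (bits of 18 = 10010)
  bit 0 = 1: r = r^2 * 44 mod 47 = 1^2 * 44 = 1*44 = 44
  bit 1 = 0: r = r^2 mod 47 = 44^2 = 9
  bit 2 = 0: r = r^2 mod 47 = 9^2 = 34
  bit 3 = 1: r = r^2 * 44 mod 47 = 34^2 * 44 = 28*44 = 10
  bit 4 = 0: r = r^2 mod 47 = 10^2 = 6
  -> B = 6
s = B^a = 6^41 mod 47  (bits of 41 = 101001)
  bit 0 = 1: r = r^2 * 6 mod 47 = 1^2 * 6 = 1*6 = 6
  bit 1 = 0: r = r^2 mod 47 = 6^2 = 36
  bit 2 = 1: r = r^2 * 6 mod 47 = 36^2 * 6 = 27*6 = 21
  bit 3 = 0: r = r^2 mod 47 = 21^2 = 18
  bit 4 = 0: r = r^2 mod 47 = 18^2 = 42
  bit 5 = 1: r = r^2 * 6 mod 47 = 42^2 * 6 = 25*6 = 9
  -> s = B^a = 9

Answer: 41 6 9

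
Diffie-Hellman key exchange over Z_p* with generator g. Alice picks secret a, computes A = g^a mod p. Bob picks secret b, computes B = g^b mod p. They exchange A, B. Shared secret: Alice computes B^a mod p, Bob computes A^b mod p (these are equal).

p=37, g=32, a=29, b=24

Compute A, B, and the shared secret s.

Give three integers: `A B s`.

A = 32^29 mod 37  (bits of 29 = 11101)
  bit 0 = 1: r = r^2 * 32 mod 37 = 1^2 * 32 = 1*32 = 32
  bit 1 = 1: r = r^2 * 32 mod 37 = 32^2 * 32 = 25*32 = 23
  bit 2 = 1: r = r^2 * 32 mod 37 = 23^2 * 32 = 11*32 = 19
  bit 3 = 0: r = r^2 mod 37 = 19^2 = 28
  bit 4 = 1: r = r^2 * 32 mod 37 = 28^2 * 32 = 7*32 = 2
  -> A = 2
B = 32^24 mod 37  (bits of 24 = 11000)
  bit 0 = 1: r = r^2 * 32 mod 37 = 1^2 * 32 = 1*32 = 32
  bit 1 = 1: r = r^2 * 32 mod 37 = 32^2 * 32 = 25*32 = 23
  bit 2 = 0: r = r^2 mod 37 = 23^2 = 11
  bit 3 = 0: r = r^2 mod 37 = 11^2 = 10
  bit 4 = 0: r = r^2 mod 37 = 10^2 = 26
  -> B = 26
s = B^a = 26^29 mod 37  (bits of 29 = 11101)
  bit 0 = 1: r = r^2 * 26 mod 37 = 1^2 * 26 = 1*26 = 26
  bit 1 = 1: r = r^2 * 26 mod 37 = 26^2 * 26 = 10*26 = 1
  bit 2 = 1: r = r^2 * 26 mod 37 = 1^2 * 26 = 1*26 = 26
  bit 3 = 0: r = r^2 mod 37 = 26^2 = 10
  bit 4 = 1: r = r^2 * 26 mod 37 = 10^2 * 26 = 26*26 = 10
  -> s = B^a = 10

Answer: 2 26 10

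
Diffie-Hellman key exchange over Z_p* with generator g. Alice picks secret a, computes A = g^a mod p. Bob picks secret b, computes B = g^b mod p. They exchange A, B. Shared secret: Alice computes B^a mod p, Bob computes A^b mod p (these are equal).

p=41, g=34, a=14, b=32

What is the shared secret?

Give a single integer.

Answer: 37

Derivation:
A = 34^14 mod 41  (bits of 14 = 1110)
  bit 0 = 1: r = r^2 * 34 mod 41 = 1^2 * 34 = 1*34 = 34
  bit 1 = 1: r = r^2 * 34 mod 41 = 34^2 * 34 = 8*34 = 26
  bit 2 = 1: r = r^2 * 34 mod 41 = 26^2 * 34 = 20*34 = 24
  bit 3 = 0: r = r^2 mod 41 = 24^2 = 2
  -> A = 2
B = 34^32 mod 41  (bits of 32 = 100000)
  bit 0 = 1: r = r^2 * 34 mod 41 = 1^2 * 34 = 1*34 = 34
  bit 1 = 0: r = r^2 mod 41 = 34^2 = 8
  bit 2 = 0: r = r^2 mod 41 = 8^2 = 23
  bit 3 = 0: r = r^2 mod 41 = 23^2 = 37
  bit 4 = 0: r = r^2 mod 41 = 37^2 = 16
  bit 5 = 0: r = r^2 mod 41 = 16^2 = 10
  -> B = 10
s = B^a = 10^14 mod 41  (bits of 14 = 1110)
  bit 0 = 1: r = r^2 * 10 mod 41 = 1^2 * 10 = 1*10 = 10
  bit 1 = 1: r = r^2 * 10 mod 41 = 10^2 * 10 = 18*10 = 16
  bit 2 = 1: r = r^2 * 10 mod 41 = 16^2 * 10 = 10*10 = 18
  bit 3 = 0: r = r^2 mod 41 = 18^2 = 37
  -> s = B^a = 37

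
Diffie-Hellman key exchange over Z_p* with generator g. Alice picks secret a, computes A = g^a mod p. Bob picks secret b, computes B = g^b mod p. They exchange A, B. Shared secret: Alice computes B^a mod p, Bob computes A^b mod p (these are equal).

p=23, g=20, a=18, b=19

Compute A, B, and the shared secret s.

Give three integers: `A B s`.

A = 20^18 mod 23  (bits of 18 = 10010)
  bit 0 = 1: r = r^2 * 20 mod 23 = 1^2 * 20 = 1*20 = 20
  bit 1 = 0: r = r^2 mod 23 = 20^2 = 9
  bit 2 = 0: r = r^2 mod 23 = 9^2 = 12
  bit 3 = 1: r = r^2 * 20 mod 23 = 12^2 * 20 = 6*20 = 5
  bit 4 = 0: r = r^2 mod 23 = 5^2 = 2
  -> A = 2
B = 20^19 mod 23  (bits of 19 = 10011)
  bit 0 = 1: r = r^2 * 20 mod 23 = 1^2 * 20 = 1*20 = 20
  bit 1 = 0: r = r^2 mod 23 = 20^2 = 9
  bit 2 = 0: r = r^2 mod 23 = 9^2 = 12
  bit 3 = 1: r = r^2 * 20 mod 23 = 12^2 * 20 = 6*20 = 5
  bit 4 = 1: r = r^2 * 20 mod 23 = 5^2 * 20 = 2*20 = 17
  -> B = 17
s = B^a = 17^18 mod 23  (bits of 18 = 10010)
  bit 0 = 1: r = r^2 * 17 mod 23 = 1^2 * 17 = 1*17 = 17
  bit 1 = 0: r = r^2 mod 23 = 17^2 = 13
  bit 2 = 0: r = r^2 mod 23 = 13^2 = 8
  bit 3 = 1: r = r^2 * 17 mod 23 = 8^2 * 17 = 18*17 = 7
  bit 4 = 0: r = r^2 mod 23 = 7^2 = 3
  -> s = B^a = 3

Answer: 2 17 3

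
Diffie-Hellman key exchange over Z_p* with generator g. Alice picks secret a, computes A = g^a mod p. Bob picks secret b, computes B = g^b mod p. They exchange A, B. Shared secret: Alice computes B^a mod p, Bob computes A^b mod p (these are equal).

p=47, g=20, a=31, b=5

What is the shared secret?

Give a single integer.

Answer: 39

Derivation:
A = 20^31 mod 47  (bits of 31 = 11111)
  bit 0 = 1: r = r^2 * 20 mod 47 = 1^2 * 20 = 1*20 = 20
  bit 1 = 1: r = r^2 * 20 mod 47 = 20^2 * 20 = 24*20 = 10
  bit 2 = 1: r = r^2 * 20 mod 47 = 10^2 * 20 = 6*20 = 26
  bit 3 = 1: r = r^2 * 20 mod 47 = 26^2 * 20 = 18*20 = 31
  bit 4 = 1: r = r^2 * 20 mod 47 = 31^2 * 20 = 21*20 = 44
  -> A = 44
B = 20^5 mod 47  (bits of 5 = 101)
  bit 0 = 1: r = r^2 * 20 mod 47 = 1^2 * 20 = 1*20 = 20
  bit 1 = 0: r = r^2 mod 47 = 20^2 = 24
  bit 2 = 1: r = r^2 * 20 mod 47 = 24^2 * 20 = 12*20 = 5
  -> B = 5
s = B^a = 5^31 mod 47  (bits of 31 = 11111)
  bit 0 = 1: r = r^2 * 5 mod 47 = 1^2 * 5 = 1*5 = 5
  bit 1 = 1: r = r^2 * 5 mod 47 = 5^2 * 5 = 25*5 = 31
  bit 2 = 1: r = r^2 * 5 mod 47 = 31^2 * 5 = 21*5 = 11
  bit 3 = 1: r = r^2 * 5 mod 47 = 11^2 * 5 = 27*5 = 41
  bit 4 = 1: r = r^2 * 5 mod 47 = 41^2 * 5 = 36*5 = 39
  -> s = B^a = 39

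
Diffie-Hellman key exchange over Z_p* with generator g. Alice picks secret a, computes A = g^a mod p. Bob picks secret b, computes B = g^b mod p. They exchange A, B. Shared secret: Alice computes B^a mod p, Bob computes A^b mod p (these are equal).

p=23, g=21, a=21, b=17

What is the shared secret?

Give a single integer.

Answer: 14

Derivation:
A = 21^21 mod 23  (bits of 21 = 10101)
  bit 0 = 1: r = r^2 * 21 mod 23 = 1^2 * 21 = 1*21 = 21
  bit 1 = 0: r = r^2 mod 23 = 21^2 = 4
  bit 2 = 1: r = r^2 * 21 mod 23 = 4^2 * 21 = 16*21 = 14
  bit 3 = 0: r = r^2 mod 23 = 14^2 = 12
  bit 4 = 1: r = r^2 * 21 mod 23 = 12^2 * 21 = 6*21 = 11
  -> A = 11
B = 21^17 mod 23  (bits of 17 = 10001)
  bit 0 = 1: r = r^2 * 21 mod 23 = 1^2 * 21 = 1*21 = 21
  bit 1 = 0: r = r^2 mod 23 = 21^2 = 4
  bit 2 = 0: r = r^2 mod 23 = 4^2 = 16
  bit 3 = 0: r = r^2 mod 23 = 16^2 = 3
  bit 4 = 1: r = r^2 * 21 mod 23 = 3^2 * 21 = 9*21 = 5
  -> B = 5
s = B^a = 5^21 mod 23  (bits of 21 = 10101)
  bit 0 = 1: r = r^2 * 5 mod 23 = 1^2 * 5 = 1*5 = 5
  bit 1 = 0: r = r^2 mod 23 = 5^2 = 2
  bit 2 = 1: r = r^2 * 5 mod 23 = 2^2 * 5 = 4*5 = 20
  bit 3 = 0: r = r^2 mod 23 = 20^2 = 9
  bit 4 = 1: r = r^2 * 5 mod 23 = 9^2 * 5 = 12*5 = 14
  -> s = B^a = 14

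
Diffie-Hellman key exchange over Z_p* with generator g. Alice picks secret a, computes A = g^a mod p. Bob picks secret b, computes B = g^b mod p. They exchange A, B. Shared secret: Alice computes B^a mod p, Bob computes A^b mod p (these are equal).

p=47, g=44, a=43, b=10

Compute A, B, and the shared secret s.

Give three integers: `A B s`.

Answer: 40 17 32

Derivation:
A = 44^43 mod 47  (bits of 43 = 101011)
  bit 0 = 1: r = r^2 * 44 mod 47 = 1^2 * 44 = 1*44 = 44
  bit 1 = 0: r = r^2 mod 47 = 44^2 = 9
  bit 2 = 1: r = r^2 * 44 mod 47 = 9^2 * 44 = 34*44 = 39
  bit 3 = 0: r = r^2 mod 47 = 39^2 = 17
  bit 4 = 1: r = r^2 * 44 mod 47 = 17^2 * 44 = 7*44 = 26
  bit 5 = 1: r = r^2 * 44 mod 47 = 26^2 * 44 = 18*44 = 40
  -> A = 40
B = 44^10 mod 47  (bits of 10 = 1010)
  bit 0 = 1: r = r^2 * 44 mod 47 = 1^2 * 44 = 1*44 = 44
  bit 1 = 0: r = r^2 mod 47 = 44^2 = 9
  bit 2 = 1: r = r^2 * 44 mod 47 = 9^2 * 44 = 34*44 = 39
  bit 3 = 0: r = r^2 mod 47 = 39^2 = 17
  -> B = 17
s = B^a = 17^43 mod 47  (bits of 43 = 101011)
  bit 0 = 1: r = r^2 * 17 mod 47 = 1^2 * 17 = 1*17 = 17
  bit 1 = 0: r = r^2 mod 47 = 17^2 = 7
  bit 2 = 1: r = r^2 * 17 mod 47 = 7^2 * 17 = 2*17 = 34
  bit 3 = 0: r = r^2 mod 47 = 34^2 = 28
  bit 4 = 1: r = r^2 * 17 mod 47 = 28^2 * 17 = 32*17 = 27
  bit 5 = 1: r = r^2 * 17 mod 47 = 27^2 * 17 = 24*17 = 32
  -> s = B^a = 32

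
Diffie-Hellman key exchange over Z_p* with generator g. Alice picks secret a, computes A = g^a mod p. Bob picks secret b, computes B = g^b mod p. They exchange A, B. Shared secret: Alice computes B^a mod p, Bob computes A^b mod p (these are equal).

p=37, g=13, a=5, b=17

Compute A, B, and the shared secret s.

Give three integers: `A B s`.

Answer: 35 17 19

Derivation:
A = 13^5 mod 37  (bits of 5 = 101)
  bit 0 = 1: r = r^2 * 13 mod 37 = 1^2 * 13 = 1*13 = 13
  bit 1 = 0: r = r^2 mod 37 = 13^2 = 21
  bit 2 = 1: r = r^2 * 13 mod 37 = 21^2 * 13 = 34*13 = 35
  -> A = 35
B = 13^17 mod 37  (bits of 17 = 10001)
  bit 0 = 1: r = r^2 * 13 mod 37 = 1^2 * 13 = 1*13 = 13
  bit 1 = 0: r = r^2 mod 37 = 13^2 = 21
  bit 2 = 0: r = r^2 mod 37 = 21^2 = 34
  bit 3 = 0: r = r^2 mod 37 = 34^2 = 9
  bit 4 = 1: r = r^2 * 13 mod 37 = 9^2 * 13 = 7*13 = 17
  -> B = 17
s = B^a = 17^5 mod 37  (bits of 5 = 101)
  bit 0 = 1: r = r^2 * 17 mod 37 = 1^2 * 17 = 1*17 = 17
  bit 1 = 0: r = r^2 mod 37 = 17^2 = 30
  bit 2 = 1: r = r^2 * 17 mod 37 = 30^2 * 17 = 12*17 = 19
  -> s = B^a = 19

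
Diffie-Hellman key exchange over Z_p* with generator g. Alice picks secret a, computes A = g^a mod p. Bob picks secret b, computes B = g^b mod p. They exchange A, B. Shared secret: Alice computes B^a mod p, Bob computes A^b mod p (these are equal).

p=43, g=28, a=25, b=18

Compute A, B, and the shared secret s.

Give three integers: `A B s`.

A = 28^25 mod 43  (bits of 25 = 11001)
  bit 0 = 1: r = r^2 * 28 mod 43 = 1^2 * 28 = 1*28 = 28
  bit 1 = 1: r = r^2 * 28 mod 43 = 28^2 * 28 = 10*28 = 22
  bit 2 = 0: r = r^2 mod 43 = 22^2 = 11
  bit 3 = 0: r = r^2 mod 43 = 11^2 = 35
  bit 4 = 1: r = r^2 * 28 mod 43 = 35^2 * 28 = 21*28 = 29
  -> A = 29
B = 28^18 mod 43  (bits of 18 = 10010)
  bit 0 = 1: r = r^2 * 28 mod 43 = 1^2 * 28 = 1*28 = 28
  bit 1 = 0: r = r^2 mod 43 = 28^2 = 10
  bit 2 = 0: r = r^2 mod 43 = 10^2 = 14
  bit 3 = 1: r = r^2 * 28 mod 43 = 14^2 * 28 = 24*28 = 27
  bit 4 = 0: r = r^2 mod 43 = 27^2 = 41
  -> B = 41
s = B^a = 41^25 mod 43  (bits of 25 = 11001)
  bit 0 = 1: r = r^2 * 41 mod 43 = 1^2 * 41 = 1*41 = 41
  bit 1 = 1: r = r^2 * 41 mod 43 = 41^2 * 41 = 4*41 = 35
  bit 2 = 0: r = r^2 mod 43 = 35^2 = 21
  bit 3 = 0: r = r^2 mod 43 = 21^2 = 11
  bit 4 = 1: r = r^2 * 41 mod 43 = 11^2 * 41 = 35*41 = 16
  -> s = B^a = 16

Answer: 29 41 16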